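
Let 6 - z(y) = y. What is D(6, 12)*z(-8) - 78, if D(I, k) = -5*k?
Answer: -918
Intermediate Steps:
z(y) = 6 - y
D(6, 12)*z(-8) - 78 = (-5*12)*(6 - 1*(-8)) - 78 = -60*(6 + 8) - 78 = -60*14 - 78 = -840 - 78 = -918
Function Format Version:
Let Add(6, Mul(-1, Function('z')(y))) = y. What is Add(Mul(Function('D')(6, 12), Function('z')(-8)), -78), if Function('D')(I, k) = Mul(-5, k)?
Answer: -918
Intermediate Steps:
Function('z')(y) = Add(6, Mul(-1, y))
Add(Mul(Function('D')(6, 12), Function('z')(-8)), -78) = Add(Mul(Mul(-5, 12), Add(6, Mul(-1, -8))), -78) = Add(Mul(-60, Add(6, 8)), -78) = Add(Mul(-60, 14), -78) = Add(-840, -78) = -918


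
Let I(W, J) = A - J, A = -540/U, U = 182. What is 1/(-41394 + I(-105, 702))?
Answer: -91/3831006 ≈ -2.3754e-5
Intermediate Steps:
A = -270/91 (A = -540/182 = -540*1/182 = -270/91 ≈ -2.9670)
I(W, J) = -270/91 - J
1/(-41394 + I(-105, 702)) = 1/(-41394 + (-270/91 - 1*702)) = 1/(-41394 + (-270/91 - 702)) = 1/(-41394 - 64152/91) = 1/(-3831006/91) = -91/3831006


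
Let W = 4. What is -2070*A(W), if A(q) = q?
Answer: -8280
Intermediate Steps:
-2070*A(W) = -2070*4 = -8280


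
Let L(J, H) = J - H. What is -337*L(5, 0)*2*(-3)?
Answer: 10110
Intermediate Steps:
-337*L(5, 0)*2*(-3) = -337*(5 - 1*0)*2*(-3) = -337*(5 + 0)*2*(-3) = -337*5*2*(-3) = -3370*(-3) = -337*(-30) = 10110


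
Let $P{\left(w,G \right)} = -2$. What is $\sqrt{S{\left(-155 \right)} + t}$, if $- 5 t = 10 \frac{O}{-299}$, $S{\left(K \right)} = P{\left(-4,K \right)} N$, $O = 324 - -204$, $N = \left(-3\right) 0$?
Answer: $\frac{4 \sqrt{19734}}{299} \approx 1.8793$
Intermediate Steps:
$N = 0$
$O = 528$ ($O = 324 + 204 = 528$)
$S{\left(K \right)} = 0$ ($S{\left(K \right)} = \left(-2\right) 0 = 0$)
$t = \frac{1056}{299}$ ($t = - \frac{10 \frac{528}{-299}}{5} = - \frac{10 \cdot 528 \left(- \frac{1}{299}\right)}{5} = - \frac{10 \left(- \frac{528}{299}\right)}{5} = \left(- \frac{1}{5}\right) \left(- \frac{5280}{299}\right) = \frac{1056}{299} \approx 3.5318$)
$\sqrt{S{\left(-155 \right)} + t} = \sqrt{0 + \frac{1056}{299}} = \sqrt{\frac{1056}{299}} = \frac{4 \sqrt{19734}}{299}$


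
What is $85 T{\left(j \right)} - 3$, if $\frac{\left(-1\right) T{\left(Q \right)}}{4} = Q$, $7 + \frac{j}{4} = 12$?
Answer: $-6803$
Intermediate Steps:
$j = 20$ ($j = -28 + 4 \cdot 12 = -28 + 48 = 20$)
$T{\left(Q \right)} = - 4 Q$
$85 T{\left(j \right)} - 3 = 85 \left(\left(-4\right) 20\right) - 3 = 85 \left(-80\right) - 3 = -6800 - 3 = -6803$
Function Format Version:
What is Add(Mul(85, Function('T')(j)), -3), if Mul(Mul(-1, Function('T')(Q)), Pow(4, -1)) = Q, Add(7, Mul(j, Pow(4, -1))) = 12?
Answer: -6803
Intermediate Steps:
j = 20 (j = Add(-28, Mul(4, 12)) = Add(-28, 48) = 20)
Function('T')(Q) = Mul(-4, Q)
Add(Mul(85, Function('T')(j)), -3) = Add(Mul(85, Mul(-4, 20)), -3) = Add(Mul(85, -80), -3) = Add(-6800, -3) = -6803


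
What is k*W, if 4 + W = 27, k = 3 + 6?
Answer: 207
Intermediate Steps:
k = 9
W = 23 (W = -4 + 27 = 23)
k*W = 9*23 = 207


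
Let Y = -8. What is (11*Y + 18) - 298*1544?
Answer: -460182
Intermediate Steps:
(11*Y + 18) - 298*1544 = (11*(-8) + 18) - 298*1544 = (-88 + 18) - 460112 = -70 - 460112 = -460182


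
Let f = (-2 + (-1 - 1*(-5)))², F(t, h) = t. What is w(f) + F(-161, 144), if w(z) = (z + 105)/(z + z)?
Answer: -1179/8 ≈ -147.38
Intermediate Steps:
f = 4 (f = (-2 + (-1 + 5))² = (-2 + 4)² = 2² = 4)
w(z) = (105 + z)/(2*z) (w(z) = (105 + z)/((2*z)) = (105 + z)*(1/(2*z)) = (105 + z)/(2*z))
w(f) + F(-161, 144) = (½)*(105 + 4)/4 - 161 = (½)*(¼)*109 - 161 = 109/8 - 161 = -1179/8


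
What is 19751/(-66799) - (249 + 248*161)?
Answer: -2683803174/66799 ≈ -40177.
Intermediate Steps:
19751/(-66799) - (249 + 248*161) = 19751*(-1/66799) - (249 + 39928) = -19751/66799 - 1*40177 = -19751/66799 - 40177 = -2683803174/66799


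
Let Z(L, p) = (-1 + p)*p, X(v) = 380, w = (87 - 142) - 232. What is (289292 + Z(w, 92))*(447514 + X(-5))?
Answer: 133321919616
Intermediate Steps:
w = -287 (w = -55 - 232 = -287)
Z(L, p) = p*(-1 + p)
(289292 + Z(w, 92))*(447514 + X(-5)) = (289292 + 92*(-1 + 92))*(447514 + 380) = (289292 + 92*91)*447894 = (289292 + 8372)*447894 = 297664*447894 = 133321919616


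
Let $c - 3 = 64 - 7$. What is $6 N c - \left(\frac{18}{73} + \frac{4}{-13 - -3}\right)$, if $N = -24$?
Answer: $- \frac{3153544}{365} \approx -8639.8$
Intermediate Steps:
$c = 60$ ($c = 3 + \left(64 - 7\right) = 3 + 57 = 60$)
$6 N c - \left(\frac{18}{73} + \frac{4}{-13 - -3}\right) = 6 \left(-24\right) 60 - \left(\frac{18}{73} + \frac{4}{-13 - -3}\right) = \left(-144\right) 60 - \left(\frac{18}{73} + \frac{4}{-13 + 3}\right) = -8640 - \left(\frac{18}{73} + \frac{4}{-10}\right) = -8640 - - \frac{56}{365} = -8640 + \left(- \frac{18}{73} + \frac{2}{5}\right) = -8640 + \frac{56}{365} = - \frac{3153544}{365}$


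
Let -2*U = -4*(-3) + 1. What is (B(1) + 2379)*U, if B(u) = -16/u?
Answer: -30719/2 ≈ -15360.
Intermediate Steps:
U = -13/2 (U = -(-4*(-3) + 1)/2 = -(12 + 1)/2 = -½*13 = -13/2 ≈ -6.5000)
(B(1) + 2379)*U = (-16/1 + 2379)*(-13/2) = (-16*1 + 2379)*(-13/2) = (-16 + 2379)*(-13/2) = 2363*(-13/2) = -30719/2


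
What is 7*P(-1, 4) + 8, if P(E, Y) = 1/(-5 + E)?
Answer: 41/6 ≈ 6.8333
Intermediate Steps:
7*P(-1, 4) + 8 = 7/(-5 - 1) + 8 = 7/(-6) + 8 = 7*(-⅙) + 8 = -7/6 + 8 = 41/6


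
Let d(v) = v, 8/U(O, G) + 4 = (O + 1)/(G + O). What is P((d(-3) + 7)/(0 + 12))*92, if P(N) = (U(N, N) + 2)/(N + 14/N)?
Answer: -552/127 ≈ -4.3465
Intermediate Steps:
U(O, G) = 8/(-4 + (1 + O)/(G + O)) (U(O, G) = 8/(-4 + (O + 1)/(G + O)) = 8/(-4 + (1 + O)/(G + O)))
P(N) = (2 - 16*N/(-1 + 7*N))/(N + 14/N) (P(N) = (8*(-N - N)/(-1 + 3*N + 4*N) + 2)/(N + 14/N) = (8*(-2*N)/(-1 + 7*N) + 2)/(N + 14/N) = (-16*N/(-1 + 7*N) + 2)/(N + 14/N) = (2 - 16*N/(-1 + 7*N))/(N + 14/N))
P((d(-3) + 7)/(0 + 12))*92 = (2*((-3 + 7)/(0 + 12))*(-1 - (-3 + 7)/(0 + 12))/((-1 + 7*((-3 + 7)/(0 + 12)))*(14 + ((-3 + 7)/(0 + 12))²)))*92 = (2*(4/12)*(-1 - 4/12)/((-1 + 7*(4/12))*(14 + (4/12)²)))*92 = (2*(4*(1/12))*(-1 - 4/12)/((-1 + 7*(4*(1/12)))*(14 + (4*(1/12))²)))*92 = (2*(⅓)*(-1 - 1*⅓)/((-1 + 7*(⅓))*(14 + (⅓)²)))*92 = (2*(⅓)*(-1 - ⅓)/((-1 + 7/3)*(14 + ⅑)))*92 = (2*(⅓)*(-4/3)/((4/3)*(127/9)))*92 = (2*(⅓)*(¾)*(9/127)*(-4/3))*92 = -6/127*92 = -552/127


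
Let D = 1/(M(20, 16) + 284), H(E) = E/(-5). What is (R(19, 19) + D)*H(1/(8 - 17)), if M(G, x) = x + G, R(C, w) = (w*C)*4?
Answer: 154027/4800 ≈ 32.089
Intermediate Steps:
R(C, w) = 4*C*w (R(C, w) = (C*w)*4 = 4*C*w)
H(E) = -E/5 (H(E) = E*(-⅕) = -E/5)
M(G, x) = G + x
D = 1/320 (D = 1/((20 + 16) + 284) = 1/(36 + 284) = 1/320 ≈ 0.0031250)
(R(19, 19) + D)*H(1/(8 - 17)) = (4*19*19 + 1/320)*(-1/(5*(8 - 17))) = (1444 + 1/320)*(-⅕/(-9)) = 462081*(-⅕*(-⅑))/320 = (462081/320)*(1/45) = 154027/4800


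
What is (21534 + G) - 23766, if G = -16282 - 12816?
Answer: -31330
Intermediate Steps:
G = -29098
(21534 + G) - 23766 = (21534 - 29098) - 23766 = -7564 - 23766 = -31330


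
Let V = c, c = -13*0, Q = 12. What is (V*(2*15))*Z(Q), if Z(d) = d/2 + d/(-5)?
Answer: 0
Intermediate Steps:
c = 0
Z(d) = 3*d/10 (Z(d) = d*(1/2) + d*(-1/5) = d/2 - d/5 = 3*d/10)
V = 0
(V*(2*15))*Z(Q) = (0*(2*15))*((3/10)*12) = (0*30)*(18/5) = 0*(18/5) = 0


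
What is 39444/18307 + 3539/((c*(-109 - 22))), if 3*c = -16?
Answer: 277040043/38371472 ≈ 7.2199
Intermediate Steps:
c = -16/3 (c = (⅓)*(-16) = -16/3 ≈ -5.3333)
39444/18307 + 3539/((c*(-109 - 22))) = 39444/18307 + 3539/((-16*(-109 - 22)/3)) = 39444*(1/18307) + 3539/((-16/3*(-131))) = 39444/18307 + 3539/(2096/3) = 39444/18307 + 3539*(3/2096) = 39444/18307 + 10617/2096 = 277040043/38371472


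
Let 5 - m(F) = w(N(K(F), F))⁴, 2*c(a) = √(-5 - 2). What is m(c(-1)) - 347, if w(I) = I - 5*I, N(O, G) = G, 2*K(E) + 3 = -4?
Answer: -1126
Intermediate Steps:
K(E) = -7/2 (K(E) = -3/2 + (½)*(-4) = -3/2 - 2 = -7/2)
w(I) = -4*I
c(a) = I*√7/2 (c(a) = √(-5 - 2)/2 = √(-7)/2 = (I*√7)/2 = I*√7/2)
m(F) = 5 - 256*F⁴ (m(F) = 5 - (-4*F)⁴ = 5 - 256*F⁴)
m(c(-1)) - 347 = (5 - 256*(I*√7/2)⁴) - 347 = (5 - 256*49/16) - 347 = (5 - 784) - 347 = -779 - 347 = -1126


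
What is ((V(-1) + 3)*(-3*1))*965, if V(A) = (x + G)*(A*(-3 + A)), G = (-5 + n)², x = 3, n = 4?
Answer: -55005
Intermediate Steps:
G = 1 (G = (-5 + 4)² = (-1)² = 1)
V(A) = 4*A*(-3 + A) (V(A) = (3 + 1)*(A*(-3 + A)) = 4*(A*(-3 + A)) = 4*A*(-3 + A))
((V(-1) + 3)*(-3*1))*965 = ((4*(-1)*(-3 - 1) + 3)*(-3*1))*965 = ((4*(-1)*(-4) + 3)*(-3))*965 = ((16 + 3)*(-3))*965 = (19*(-3))*965 = -57*965 = -55005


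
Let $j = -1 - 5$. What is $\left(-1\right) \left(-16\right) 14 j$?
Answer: $-1344$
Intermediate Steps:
$j = -6$
$\left(-1\right) \left(-16\right) 14 j = \left(-1\right) \left(-16\right) 14 \left(-6\right) = 16 \cdot 14 \left(-6\right) = 224 \left(-6\right) = -1344$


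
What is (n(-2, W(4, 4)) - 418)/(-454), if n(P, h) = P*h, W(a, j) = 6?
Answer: 215/227 ≈ 0.94714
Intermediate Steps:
(n(-2, W(4, 4)) - 418)/(-454) = (-2*6 - 418)/(-454) = (-12 - 418)*(-1/454) = -430*(-1/454) = 215/227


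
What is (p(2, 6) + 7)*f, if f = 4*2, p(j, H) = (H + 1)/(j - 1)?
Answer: 112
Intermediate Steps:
p(j, H) = (1 + H)/(-1 + j)
f = 8
(p(2, 6) + 7)*f = ((1 + 6)/(-1 + 2) + 7)*8 = (7/1 + 7)*8 = (1*7 + 7)*8 = (7 + 7)*8 = 14*8 = 112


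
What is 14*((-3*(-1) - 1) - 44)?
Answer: -588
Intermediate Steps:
14*((-3*(-1) - 1) - 44) = 14*((3 - 1) - 44) = 14*(2 - 44) = 14*(-42) = -588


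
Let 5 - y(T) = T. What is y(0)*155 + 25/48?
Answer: 37225/48 ≈ 775.52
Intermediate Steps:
y(T) = 5 - T
y(0)*155 + 25/48 = (5 - 1*0)*155 + 25/48 = (5 + 0)*155 + 25*(1/48) = 5*155 + 25/48 = 775 + 25/48 = 37225/48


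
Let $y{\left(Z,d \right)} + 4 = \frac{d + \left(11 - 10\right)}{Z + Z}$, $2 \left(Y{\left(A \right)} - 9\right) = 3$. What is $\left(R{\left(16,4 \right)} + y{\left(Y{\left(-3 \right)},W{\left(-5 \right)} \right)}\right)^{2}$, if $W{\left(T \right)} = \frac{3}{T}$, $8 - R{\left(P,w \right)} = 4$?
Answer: $\frac{4}{11025} \approx 0.00036281$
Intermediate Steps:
$Y{\left(A \right)} = \frac{21}{2}$ ($Y{\left(A \right)} = 9 + \frac{1}{2} \cdot 3 = 9 + \frac{3}{2} = \frac{21}{2}$)
$R{\left(P,w \right)} = 4$ ($R{\left(P,w \right)} = 8 - 4 = 4$)
$y{\left(Z,d \right)} = -4 + \frac{1 + d}{2 Z}$ ($y{\left(Z,d \right)} = -4 + \frac{d + \left(11 - 10\right)}{Z + Z} = -4 + \frac{d + \left(11 - 10\right)}{2 Z} = -4 + \left(d + 1\right) \frac{1}{2 Z} = -4 + \left(1 + d\right) \frac{1}{2 Z} = -4 + \frac{1 + d}{2 Z}$)
$\left(R{\left(16,4 \right)} + y{\left(Y{\left(-3 \right)},W{\left(-5 \right)} \right)}\right)^{2} = \left(4 + \frac{1 + \frac{3}{-5} - 84}{2 \cdot \frac{21}{2}}\right)^{2} = \left(4 + \frac{1}{2} \cdot \frac{2}{21} \left(1 + 3 \left(- \frac{1}{5}\right) - 84\right)\right)^{2} = \left(4 + \frac{1}{2} \cdot \frac{2}{21} \left(1 - \frac{3}{5} - 84\right)\right)^{2} = \left(4 + \frac{1}{2} \cdot \frac{2}{21} \left(- \frac{418}{5}\right)\right)^{2} = \left(4 - \frac{418}{105}\right)^{2} = \left(\frac{2}{105}\right)^{2} = \frac{4}{11025}$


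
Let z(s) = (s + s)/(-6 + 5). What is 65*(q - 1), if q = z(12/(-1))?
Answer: 1495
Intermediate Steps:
z(s) = -2*s (z(s) = (2*s)/(-1) = (2*s)*(-1) = -2*s)
q = 24 (q = -24/(-1) = -24*(-1) = -2*(-12) = 24)
65*(q - 1) = 65*(24 - 1) = 65*23 = 1495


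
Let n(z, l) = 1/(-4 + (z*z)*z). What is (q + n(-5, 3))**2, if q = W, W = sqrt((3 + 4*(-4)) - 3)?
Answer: (-1 + 516*I)**2/16641 ≈ -16.0 - 0.062016*I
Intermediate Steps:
W = 4*I (W = sqrt((3 - 16) - 3) = sqrt(-13 - 3) = sqrt(-16) = 4*I ≈ 4.0*I)
n(z, l) = 1/(-4 + z**3) (n(z, l) = 1/(-4 + z**2*z) = 1/(-4 + z**3))
q = 4*I ≈ 4.0*I
(q + n(-5, 3))**2 = (4*I + 1/(-4 + (-5)**3))**2 = (4*I + 1/(-4 - 125))**2 = (4*I + 1/(-129))**2 = (4*I - 1/129)**2 = (-1/129 + 4*I)**2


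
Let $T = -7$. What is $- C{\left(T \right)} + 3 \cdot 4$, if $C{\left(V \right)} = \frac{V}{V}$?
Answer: $11$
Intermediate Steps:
$C{\left(V \right)} = 1$
$- C{\left(T \right)} + 3 \cdot 4 = \left(-1\right) 1 + 3 \cdot 4 = -1 + 12 = 11$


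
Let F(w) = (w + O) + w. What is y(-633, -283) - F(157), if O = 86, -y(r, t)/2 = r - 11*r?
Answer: -13060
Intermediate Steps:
y(r, t) = 20*r (y(r, t) = -2*(r - 11*r) = -(-20)*r = 20*r)
F(w) = 86 + 2*w (F(w) = (w + 86) + w = (86 + w) + w = 86 + 2*w)
y(-633, -283) - F(157) = 20*(-633) - (86 + 2*157) = -12660 - (86 + 314) = -12660 - 1*400 = -12660 - 400 = -13060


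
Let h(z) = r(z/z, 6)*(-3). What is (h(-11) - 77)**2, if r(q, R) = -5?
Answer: 3844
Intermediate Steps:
h(z) = 15 (h(z) = -5*(-3) = 15)
(h(-11) - 77)**2 = (15 - 77)**2 = (-62)**2 = 3844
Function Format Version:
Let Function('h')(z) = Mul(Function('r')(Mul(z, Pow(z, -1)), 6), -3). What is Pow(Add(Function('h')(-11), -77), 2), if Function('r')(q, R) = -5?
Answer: 3844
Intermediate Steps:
Function('h')(z) = 15 (Function('h')(z) = Mul(-5, -3) = 15)
Pow(Add(Function('h')(-11), -77), 2) = Pow(Add(15, -77), 2) = Pow(-62, 2) = 3844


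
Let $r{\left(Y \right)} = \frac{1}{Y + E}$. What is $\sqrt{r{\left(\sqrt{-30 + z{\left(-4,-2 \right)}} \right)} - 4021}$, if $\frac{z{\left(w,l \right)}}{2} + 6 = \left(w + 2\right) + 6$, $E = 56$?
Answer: $\sqrt{\frac{-225175 - 4021 i \sqrt{34}}{56 + i \sqrt{34}}} \approx 2.0 \cdot 10^{-5} - 63.411 i$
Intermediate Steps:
$z{\left(w,l \right)} = 4 + 2 w$ ($z{\left(w,l \right)} = -12 + 2 \left(\left(w + 2\right) + 6\right) = -12 + 2 \left(\left(2 + w\right) + 6\right) = -12 + 2 \left(8 + w\right) = -12 + \left(16 + 2 w\right) = 4 + 2 w$)
$r{\left(Y \right)} = \frac{1}{56 + Y}$ ($r{\left(Y \right)} = \frac{1}{Y + 56} = \frac{1}{56 + Y}$)
$\sqrt{r{\left(\sqrt{-30 + z{\left(-4,-2 \right)}} \right)} - 4021} = \sqrt{\frac{1}{56 + \sqrt{-30 + \left(4 + 2 \left(-4\right)\right)}} - 4021} = \sqrt{\frac{1}{56 + \sqrt{-30 + \left(4 - 8\right)}} - 4021} = \sqrt{\frac{1}{56 + \sqrt{-30 - 4}} - 4021} = \sqrt{\frac{1}{56 + \sqrt{-34}} - 4021} = \sqrt{\frac{1}{56 + i \sqrt{34}} - 4021} = \sqrt{-4021 + \frac{1}{56 + i \sqrt{34}}}$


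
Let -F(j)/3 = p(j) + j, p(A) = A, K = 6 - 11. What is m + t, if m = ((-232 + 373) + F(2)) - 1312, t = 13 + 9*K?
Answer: -1215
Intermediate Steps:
K = -5
F(j) = -6*j (F(j) = -3*(j + j) = -6*j)
t = -32 (t = 13 + 9*(-5) = 13 - 45 = -32)
m = -1183 (m = ((-232 + 373) - 6*2) - 1312 = (141 - 12) - 1312 = 129 - 1312 = -1183)
m + t = -1183 - 32 = -1215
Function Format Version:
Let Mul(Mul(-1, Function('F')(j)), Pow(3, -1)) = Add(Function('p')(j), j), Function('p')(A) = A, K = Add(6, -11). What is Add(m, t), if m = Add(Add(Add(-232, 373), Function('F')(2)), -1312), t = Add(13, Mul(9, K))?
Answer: -1215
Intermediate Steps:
K = -5
Function('F')(j) = Mul(-6, j) (Function('F')(j) = Mul(-3, Add(j, j)) = Mul(-3, Mul(2, j)) = Mul(-6, j))
t = -32 (t = Add(13, Mul(9, -5)) = Add(13, -45) = -32)
m = -1183 (m = Add(Add(Add(-232, 373), Mul(-6, 2)), -1312) = Add(Add(141, -12), -1312) = Add(129, -1312) = -1183)
Add(m, t) = Add(-1183, -32) = -1215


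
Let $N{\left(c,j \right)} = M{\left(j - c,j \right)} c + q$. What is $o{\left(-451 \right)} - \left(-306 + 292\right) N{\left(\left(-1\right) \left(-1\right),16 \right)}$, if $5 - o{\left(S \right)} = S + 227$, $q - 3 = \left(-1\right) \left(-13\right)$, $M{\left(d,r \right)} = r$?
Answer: $677$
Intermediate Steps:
$q = 16$ ($q = 3 - -13 = 3 + 13 = 16$)
$o{\left(S \right)} = -222 - S$ ($o{\left(S \right)} = 5 - \left(S + 227\right) = 5 - \left(227 + S\right) = -222 - S$)
$N{\left(c,j \right)} = 16 + c j$ ($N{\left(c,j \right)} = j c + 16 = c j + 16 = 16 + c j$)
$o{\left(-451 \right)} - \left(-306 + 292\right) N{\left(\left(-1\right) \left(-1\right),16 \right)} = \left(-222 - -451\right) - \left(-306 + 292\right) \left(16 + \left(-1\right) \left(-1\right) 16\right) = \left(-222 + 451\right) - - 14 \left(16 + 1 \cdot 16\right) = 229 - - 14 \left(16 + 16\right) = 229 - \left(-14\right) 32 = 229 - -448 = 229 + 448 = 677$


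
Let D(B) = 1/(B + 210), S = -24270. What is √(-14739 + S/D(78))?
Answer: I*√7004499 ≈ 2646.6*I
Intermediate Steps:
D(B) = 1/(210 + B)
√(-14739 + S/D(78)) = √(-14739 - 24270/(1/(210 + 78))) = √(-14739 - 24270/(1/288)) = √(-14739 - 24270/1/288) = √(-14739 - 24270*288) = √(-14739 - 6989760) = √(-7004499) = I*√7004499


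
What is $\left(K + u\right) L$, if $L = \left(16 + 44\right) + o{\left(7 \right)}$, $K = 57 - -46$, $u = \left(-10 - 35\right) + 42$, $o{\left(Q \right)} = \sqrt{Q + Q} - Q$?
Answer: $5300 + 100 \sqrt{14} \approx 5674.2$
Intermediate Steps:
$o{\left(Q \right)} = - Q + \sqrt{2} \sqrt{Q}$ ($o{\left(Q \right)} = \sqrt{2 Q} - Q = \sqrt{2} \sqrt{Q} - Q = - Q + \sqrt{2} \sqrt{Q}$)
$u = -3$ ($u = -45 + 42 = -3$)
$K = 103$ ($K = 57 + 46 = 103$)
$L = 53 + \sqrt{14}$ ($L = \left(16 + 44\right) - \left(7 - \sqrt{2} \sqrt{7}\right) = 60 - \left(7 - \sqrt{14}\right) = 53 + \sqrt{14} \approx 56.742$)
$\left(K + u\right) L = \left(103 - 3\right) \left(53 + \sqrt{14}\right) = 100 \left(53 + \sqrt{14}\right) = 5300 + 100 \sqrt{14}$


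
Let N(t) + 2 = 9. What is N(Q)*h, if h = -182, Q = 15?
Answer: -1274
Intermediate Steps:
N(t) = 7 (N(t) = -2 + 9 = 7)
N(Q)*h = 7*(-182) = -1274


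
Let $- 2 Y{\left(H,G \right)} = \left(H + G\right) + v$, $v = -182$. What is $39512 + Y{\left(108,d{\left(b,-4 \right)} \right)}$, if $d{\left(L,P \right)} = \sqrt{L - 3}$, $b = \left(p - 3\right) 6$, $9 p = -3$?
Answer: $39549 - \frac{i \sqrt{23}}{2} \approx 39549.0 - 2.3979 i$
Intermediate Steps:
$p = - \frac{1}{3}$ ($p = \frac{1}{9} \left(-3\right) = - \frac{1}{3} \approx -0.33333$)
$b = -20$ ($b = \left(- \frac{1}{3} - 3\right) 6 = \left(- \frac{10}{3}\right) 6 = -20$)
$d{\left(L,P \right)} = \sqrt{-3 + L}$
$Y{\left(H,G \right)} = 91 - \frac{G}{2} - \frac{H}{2}$ ($Y{\left(H,G \right)} = - \frac{\left(H + G\right) - 182}{2} = - \frac{\left(G + H\right) - 182}{2} = - \frac{-182 + G + H}{2} = 91 - \frac{G}{2} - \frac{H}{2}$)
$39512 + Y{\left(108,d{\left(b,-4 \right)} \right)} = 39512 - \left(-37 + \frac{\sqrt{-3 - 20}}{2}\right) = 39512 - \left(-37 + \frac{i \sqrt{23}}{2}\right) = 39512 + \left(37 - \frac{i \sqrt{23}}{2}\right) = 39549 - \frac{i \sqrt{23}}{2}$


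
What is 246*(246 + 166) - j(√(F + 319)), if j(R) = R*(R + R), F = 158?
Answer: 100398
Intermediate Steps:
j(R) = 2*R² (j(R) = R*(2*R) = 2*R²)
246*(246 + 166) - j(√(F + 319)) = 246*(246 + 166) - 2*(√(158 + 319))² = 246*412 - 2*(√477)² = 101352 - 2*(3*√53)² = 101352 - 2*477 = 101352 - 1*954 = 101352 - 954 = 100398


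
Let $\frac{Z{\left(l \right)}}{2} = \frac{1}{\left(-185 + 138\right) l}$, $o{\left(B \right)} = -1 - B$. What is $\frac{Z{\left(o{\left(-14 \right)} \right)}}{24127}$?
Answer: $- \frac{2}{14741597} \approx -1.3567 \cdot 10^{-7}$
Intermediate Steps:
$Z{\left(l \right)} = - \frac{2}{47 l}$ ($Z{\left(l \right)} = 2 \frac{1}{\left(-185 + 138\right) l} = 2 \frac{1}{\left(-47\right) l} = 2 \left(- \frac{1}{47 l}\right) = - \frac{2}{47 l}$)
$\frac{Z{\left(o{\left(-14 \right)} \right)}}{24127} = \frac{\left(- \frac{2}{47}\right) \frac{1}{-1 - -14}}{24127} = - \frac{2}{47 \left(-1 + 14\right)} \frac{1}{24127} = - \frac{2}{47 \cdot 13} \cdot \frac{1}{24127} = \left(- \frac{2}{47}\right) \frac{1}{13} \cdot \frac{1}{24127} = \left(- \frac{2}{611}\right) \frac{1}{24127} = - \frac{2}{14741597}$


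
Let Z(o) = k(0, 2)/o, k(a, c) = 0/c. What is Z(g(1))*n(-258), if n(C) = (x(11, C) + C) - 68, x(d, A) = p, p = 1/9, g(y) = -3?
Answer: 0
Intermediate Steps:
p = 1/9 ≈ 0.11111
x(d, A) = 1/9
k(a, c) = 0
n(C) = -611/9 + C (n(C) = (1/9 + C) - 68 = -611/9 + C)
Z(o) = 0 (Z(o) = 0/o = 0)
Z(g(1))*n(-258) = 0*(-611/9 - 258) = 0*(-2933/9) = 0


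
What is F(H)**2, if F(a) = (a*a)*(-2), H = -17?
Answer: 334084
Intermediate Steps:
F(a) = -2*a**2 (F(a) = a**2*(-2) = -2*a**2)
F(H)**2 = (-2*(-17)**2)**2 = (-2*289)**2 = (-578)**2 = 334084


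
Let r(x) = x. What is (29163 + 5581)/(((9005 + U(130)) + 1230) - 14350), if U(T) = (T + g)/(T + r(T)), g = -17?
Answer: -9033440/1069787 ≈ -8.4442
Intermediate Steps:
U(T) = (-17 + T)/(2*T) (U(T) = (T - 17)/(T + T) = (-17 + T)/((2*T)) = (-17 + T)*(1/(2*T)) = (-17 + T)/(2*T))
(29163 + 5581)/(((9005 + U(130)) + 1230) - 14350) = (29163 + 5581)/(((9005 + (1/2)*(-17 + 130)/130) + 1230) - 14350) = 34744/(((9005 + (1/2)*(1/130)*113) + 1230) - 14350) = 34744/(((9005 + 113/260) + 1230) - 14350) = 34744/((2341413/260 + 1230) - 14350) = 34744/(2661213/260 - 14350) = 34744/(-1069787/260) = 34744*(-260/1069787) = -9033440/1069787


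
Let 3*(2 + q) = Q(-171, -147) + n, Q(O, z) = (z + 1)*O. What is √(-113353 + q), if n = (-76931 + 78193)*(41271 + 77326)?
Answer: √448062945/3 ≈ 7055.8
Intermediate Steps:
Q(O, z) = O*(1 + z) (Q(O, z) = (1 + z)*O = O*(1 + z))
n = 149669414 (n = 1262*118597 = 149669414)
q = 149694374/3 (q = -2 + (-171*(1 - 147) + 149669414)/3 = -2 + (-171*(-146) + 149669414)/3 = -2 + (24966 + 149669414)/3 = -2 + (⅓)*149694380 = -2 + 149694380/3 = 149694374/3 ≈ 4.9898e+7)
√(-113353 + q) = √(-113353 + 149694374/3) = √(149354315/3) = √448062945/3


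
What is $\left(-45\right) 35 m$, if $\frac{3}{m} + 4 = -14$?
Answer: $\frac{525}{2} \approx 262.5$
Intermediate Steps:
$m = - \frac{1}{6}$ ($m = \frac{3}{-4 - 14} = \frac{3}{-18} = 3 \left(- \frac{1}{18}\right) = - \frac{1}{6} \approx -0.16667$)
$\left(-45\right) 35 m = \left(-45\right) 35 \left(- \frac{1}{6}\right) = \left(-1575\right) \left(- \frac{1}{6}\right) = \frac{525}{2}$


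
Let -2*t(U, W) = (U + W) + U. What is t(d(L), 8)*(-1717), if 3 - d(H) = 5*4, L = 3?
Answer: -22321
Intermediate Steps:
d(H) = -17 (d(H) = 3 - 5*4 = 3 - 1*20 = 3 - 20 = -17)
t(U, W) = -U - W/2 (t(U, W) = -((U + W) + U)/2 = -(W + 2*U)/2 = -U - W/2)
t(d(L), 8)*(-1717) = (-1*(-17) - ½*8)*(-1717) = (17 - 4)*(-1717) = 13*(-1717) = -22321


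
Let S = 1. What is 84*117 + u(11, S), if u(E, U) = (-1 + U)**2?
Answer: 9828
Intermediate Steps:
84*117 + u(11, S) = 84*117 + (-1 + 1)**2 = 9828 + 0**2 = 9828 + 0 = 9828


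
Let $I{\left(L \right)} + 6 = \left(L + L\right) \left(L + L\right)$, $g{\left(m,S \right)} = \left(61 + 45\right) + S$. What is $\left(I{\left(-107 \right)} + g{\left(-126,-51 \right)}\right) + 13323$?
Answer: $59168$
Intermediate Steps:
$g{\left(m,S \right)} = 106 + S$
$I{\left(L \right)} = -6 + 4 L^{2}$ ($I{\left(L \right)} = -6 + \left(L + L\right) \left(L + L\right) = -6 + 2 L 2 L = -6 + 4 L^{2}$)
$\left(I{\left(-107 \right)} + g{\left(-126,-51 \right)}\right) + 13323 = \left(\left(-6 + 4 \left(-107\right)^{2}\right) + \left(106 - 51\right)\right) + 13323 = \left(\left(-6 + 4 \cdot 11449\right) + 55\right) + 13323 = \left(\left(-6 + 45796\right) + 55\right) + 13323 = \left(45790 + 55\right) + 13323 = 45845 + 13323 = 59168$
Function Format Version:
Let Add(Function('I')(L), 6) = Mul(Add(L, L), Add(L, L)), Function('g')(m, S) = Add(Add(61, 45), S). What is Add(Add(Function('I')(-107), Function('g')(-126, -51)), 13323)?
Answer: 59168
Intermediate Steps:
Function('g')(m, S) = Add(106, S)
Function('I')(L) = Add(-6, Mul(4, Pow(L, 2))) (Function('I')(L) = Add(-6, Mul(Add(L, L), Add(L, L))) = Add(-6, Mul(Mul(2, L), Mul(2, L))) = Add(-6, Mul(4, Pow(L, 2))))
Add(Add(Function('I')(-107), Function('g')(-126, -51)), 13323) = Add(Add(Add(-6, Mul(4, Pow(-107, 2))), Add(106, -51)), 13323) = Add(Add(Add(-6, Mul(4, 11449)), 55), 13323) = Add(Add(Add(-6, 45796), 55), 13323) = Add(Add(45790, 55), 13323) = Add(45845, 13323) = 59168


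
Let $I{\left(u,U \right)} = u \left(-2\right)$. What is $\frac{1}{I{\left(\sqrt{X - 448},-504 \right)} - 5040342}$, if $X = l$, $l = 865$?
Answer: $- \frac{840057}{4234174579216} + \frac{\sqrt{417}}{12702523737648} \approx -1.984 \cdot 10^{-7}$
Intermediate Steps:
$X = 865$
$I{\left(u,U \right)} = - 2 u$
$\frac{1}{I{\left(\sqrt{X - 448},-504 \right)} - 5040342} = \frac{1}{- 2 \sqrt{865 - 448} - 5040342} = \frac{1}{- 2 \sqrt{417} - 5040342} = \frac{1}{-5040342 - 2 \sqrt{417}}$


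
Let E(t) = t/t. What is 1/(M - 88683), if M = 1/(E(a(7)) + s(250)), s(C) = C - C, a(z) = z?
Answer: -1/88682 ≈ -1.1276e-5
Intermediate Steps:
s(C) = 0
E(t) = 1
M = 1 (M = 1/(1 + 0) = 1/1 = 1)
1/(M - 88683) = 1/(1 - 88683) = 1/(-88682) = -1/88682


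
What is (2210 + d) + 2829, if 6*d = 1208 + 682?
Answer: 5354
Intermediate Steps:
d = 315 (d = (1208 + 682)/6 = (1/6)*1890 = 315)
(2210 + d) + 2829 = (2210 + 315) + 2829 = 2525 + 2829 = 5354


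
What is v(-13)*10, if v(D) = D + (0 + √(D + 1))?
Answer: -130 + 20*I*√3 ≈ -130.0 + 34.641*I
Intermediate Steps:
v(D) = D + √(1 + D) (v(D) = D + (0 + √(1 + D)) = D + √(1 + D))
v(-13)*10 = (-13 + √(1 - 13))*10 = (-13 + √(-12))*10 = (-13 + 2*I*√3)*10 = -130 + 20*I*√3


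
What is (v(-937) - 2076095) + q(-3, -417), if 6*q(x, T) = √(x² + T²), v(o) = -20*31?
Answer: -2076715 + √19322/2 ≈ -2.0766e+6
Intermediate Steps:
v(o) = -620
q(x, T) = √(T² + x²)/6 (q(x, T) = √(x² + T²)/6 = √(T² + x²)/6)
(v(-937) - 2076095) + q(-3, -417) = (-620 - 2076095) + √((-417)² + (-3)²)/6 = -2076715 + √(173889 + 9)/6 = -2076715 + √173898/6 = -2076715 + (3*√19322)/6 = -2076715 + √19322/2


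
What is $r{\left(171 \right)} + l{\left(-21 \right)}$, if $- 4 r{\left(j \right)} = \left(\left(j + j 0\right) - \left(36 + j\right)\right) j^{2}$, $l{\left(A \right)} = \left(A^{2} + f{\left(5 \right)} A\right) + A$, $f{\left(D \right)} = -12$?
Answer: $263841$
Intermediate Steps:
$l{\left(A \right)} = A^{2} - 11 A$ ($l{\left(A \right)} = \left(A^{2} - 12 A\right) + A = A^{2} - 11 A$)
$r{\left(j \right)} = 9 j^{2}$ ($r{\left(j \right)} = - \frac{\left(\left(j + j 0\right) - \left(36 + j\right)\right) j^{2}}{4} = - \frac{\left(\left(j + 0\right) - \left(36 + j\right)\right) j^{2}}{4} = - \frac{\left(j - \left(36 + j\right)\right) j^{2}}{4} = - \frac{\left(-36\right) j^{2}}{4} = 9 j^{2}$)
$r{\left(171 \right)} + l{\left(-21 \right)} = 9 \cdot 171^{2} - 21 \left(-11 - 21\right) = 9 \cdot 29241 - -672 = 263169 + 672 = 263841$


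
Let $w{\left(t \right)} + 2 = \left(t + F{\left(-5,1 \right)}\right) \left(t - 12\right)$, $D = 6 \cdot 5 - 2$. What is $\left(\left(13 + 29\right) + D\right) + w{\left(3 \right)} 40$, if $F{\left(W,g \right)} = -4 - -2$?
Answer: $-370$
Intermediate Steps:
$F{\left(W,g \right)} = -2$ ($F{\left(W,g \right)} = -4 + 2 = -2$)
$D = 28$ ($D = 30 - 2 = 28$)
$w{\left(t \right)} = -2 + \left(-12 + t\right) \left(-2 + t\right)$ ($w{\left(t \right)} = -2 + \left(t - 2\right) \left(t - 12\right) = -2 + \left(-2 + t\right) \left(-12 + t\right) = -2 + \left(-12 + t\right) \left(-2 + t\right)$)
$\left(\left(13 + 29\right) + D\right) + w{\left(3 \right)} 40 = \left(\left(13 + 29\right) + 28\right) + \left(22 + 3^{2} - 42\right) 40 = \left(42 + 28\right) + \left(22 + 9 - 42\right) 40 = 70 - 440 = -370$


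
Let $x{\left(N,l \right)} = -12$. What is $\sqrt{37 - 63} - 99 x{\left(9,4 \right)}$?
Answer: $1188 + i \sqrt{26} \approx 1188.0 + 5.099 i$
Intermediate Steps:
$\sqrt{37 - 63} - 99 x{\left(9,4 \right)} = \sqrt{37 - 63} - -1188 = \sqrt{-26} + 1188 = i \sqrt{26} + 1188 = 1188 + i \sqrt{26}$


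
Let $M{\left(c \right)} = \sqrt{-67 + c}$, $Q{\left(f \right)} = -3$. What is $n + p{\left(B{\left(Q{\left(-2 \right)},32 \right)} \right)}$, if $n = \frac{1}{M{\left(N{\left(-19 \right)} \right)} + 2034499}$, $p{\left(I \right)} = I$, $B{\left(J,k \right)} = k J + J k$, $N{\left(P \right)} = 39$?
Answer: $-192 + \frac{1}{2034499 + 2 i \sqrt{7}} \approx -192.0 - 1.278 \cdot 10^{-12} i$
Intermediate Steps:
$B{\left(J,k \right)} = 2 J k$ ($B{\left(J,k \right)} = J k + J k = 2 J k$)
$n = \frac{1}{2034499 + 2 i \sqrt{7}}$ ($n = \frac{1}{\sqrt{-67 + 39} + 2034499} = \frac{1}{\sqrt{-28} + 2034499} = \frac{1}{2 i \sqrt{7} + 2034499} = \frac{1}{2034499 + 2 i \sqrt{7}} \approx 4.9152 \cdot 10^{-7} - 1.0 \cdot 10^{-12} i$)
$n + p{\left(B{\left(Q{\left(-2 \right)},32 \right)} \right)} = \left(\frac{2034499}{4139186181029} - \frac{2 i \sqrt{7}}{4139186181029}\right) + 2 \left(-3\right) 32 = \left(\frac{2034499}{4139186181029} - \frac{2 i \sqrt{7}}{4139186181029}\right) - 192 = - \frac{794723744723069}{4139186181029} - \frac{2 i \sqrt{7}}{4139186181029}$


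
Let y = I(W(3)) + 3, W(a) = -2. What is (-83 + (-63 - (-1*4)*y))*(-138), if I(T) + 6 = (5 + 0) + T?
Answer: 20148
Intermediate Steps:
I(T) = -1 + T (I(T) = -6 + ((5 + 0) + T) = -6 + (5 + T) = -1 + T)
y = 0 (y = (-1 - 2) + 3 = -3 + 3 = 0)
(-83 + (-63 - (-1*4)*y))*(-138) = (-83 + (-63 - (-1*4)*0))*(-138) = (-83 + (-63 - (-4)*0))*(-138) = (-83 + (-63 - 1*0))*(-138) = (-83 + (-63 + 0))*(-138) = (-83 - 63)*(-138) = -146*(-138) = 20148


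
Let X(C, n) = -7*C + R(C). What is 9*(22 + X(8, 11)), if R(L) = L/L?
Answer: -297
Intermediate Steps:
R(L) = 1
X(C, n) = 1 - 7*C (X(C, n) = -7*C + 1 = 1 - 7*C)
9*(22 + X(8, 11)) = 9*(22 + (1 - 7*8)) = 9*(22 + (1 - 56)) = 9*(22 - 55) = 9*(-33) = -297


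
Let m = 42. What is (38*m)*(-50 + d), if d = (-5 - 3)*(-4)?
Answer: -28728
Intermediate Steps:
d = 32 (d = -8*(-4) = 32)
(38*m)*(-50 + d) = (38*42)*(-50 + 32) = 1596*(-18) = -28728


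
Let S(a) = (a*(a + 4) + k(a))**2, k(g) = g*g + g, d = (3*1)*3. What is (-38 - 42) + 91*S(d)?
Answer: 3899179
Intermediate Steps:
d = 9 (d = 3*3 = 9)
k(g) = g + g**2 (k(g) = g**2 + g = g + g**2)
S(a) = (a*(1 + a) + a*(4 + a))**2 (S(a) = (a*(a + 4) + a*(1 + a))**2 = (a*(4 + a) + a*(1 + a))**2 = (a*(1 + a) + a*(4 + a))**2)
(-38 - 42) + 91*S(d) = (-38 - 42) + 91*(9**2*(5 + 2*9)**2) = -80 + 91*(81*(5 + 18)**2) = -80 + 91*(81*23**2) = -80 + 91*(81*529) = -80 + 91*42849 = -80 + 3899259 = 3899179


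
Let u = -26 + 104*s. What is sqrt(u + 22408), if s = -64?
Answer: sqrt(15726) ≈ 125.40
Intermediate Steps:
u = -6682 (u = -26 + 104*(-64) = -26 - 6656 = -6682)
sqrt(u + 22408) = sqrt(-6682 + 22408) = sqrt(15726)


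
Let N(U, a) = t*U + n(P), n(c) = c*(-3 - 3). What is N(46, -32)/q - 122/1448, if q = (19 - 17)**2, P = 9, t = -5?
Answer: -51465/724 ≈ -71.084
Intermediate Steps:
n(c) = -6*c (n(c) = c*(-6) = -6*c)
N(U, a) = -54 - 5*U (N(U, a) = -5*U - 6*9 = -5*U - 54 = -54 - 5*U)
q = 4 (q = 2**2 = 4)
N(46, -32)/q - 122/1448 = (-54 - 5*46)/4 - 122/1448 = (-54 - 230)*(1/4) - 122*1/1448 = -284*1/4 - 61/724 = -71 - 61/724 = -51465/724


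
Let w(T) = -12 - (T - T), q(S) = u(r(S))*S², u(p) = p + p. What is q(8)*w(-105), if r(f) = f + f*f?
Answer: -110592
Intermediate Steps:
r(f) = f + f²
u(p) = 2*p
q(S) = 2*S³*(1 + S) (q(S) = (2*(S*(1 + S)))*S² = (2*S*(1 + S))*S² = 2*S³*(1 + S))
w(T) = -12 (w(T) = -12 - 1*0 = -12 + 0 = -12)
q(8)*w(-105) = (2*8³*(1 + 8))*(-12) = (2*512*9)*(-12) = 9216*(-12) = -110592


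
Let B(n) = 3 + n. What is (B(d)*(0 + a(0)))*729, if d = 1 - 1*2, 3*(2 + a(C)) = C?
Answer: -2916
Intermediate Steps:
a(C) = -2 + C/3
d = -1 (d = 1 - 2 = -1)
(B(d)*(0 + a(0)))*729 = ((3 - 1)*(0 + (-2 + (1/3)*0)))*729 = (2*(0 + (-2 + 0)))*729 = (2*(0 - 2))*729 = (2*(-2))*729 = -4*729 = -2916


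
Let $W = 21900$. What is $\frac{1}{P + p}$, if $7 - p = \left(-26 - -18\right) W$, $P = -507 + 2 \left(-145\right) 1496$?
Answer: $- \frac{1}{259140} \approx -3.8589 \cdot 10^{-6}$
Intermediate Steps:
$P = -434347$ ($P = -507 - 433840 = -434347$)
$p = 175207$ ($p = 7 - \left(-26 - -18\right) 21900 = 7 - \left(-26 + 18\right) 21900 = 7 - \left(-8\right) 21900 = 7 - -175200 = 7 + 175200 = 175207$)
$\frac{1}{P + p} = \frac{1}{-434347 + 175207} = \frac{1}{-259140} = - \frac{1}{259140}$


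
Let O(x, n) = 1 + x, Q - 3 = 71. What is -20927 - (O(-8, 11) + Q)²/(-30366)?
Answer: -635464793/30366 ≈ -20927.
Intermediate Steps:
Q = 74 (Q = 3 + 71 = 74)
-20927 - (O(-8, 11) + Q)²/(-30366) = -20927 - ((1 - 8) + 74)²/(-30366) = -20927 - (-7 + 74)²*(-1)/30366 = -20927 - 67²*(-1)/30366 = -20927 - 4489*(-1)/30366 = -20927 - 1*(-4489/30366) = -20927 + 4489/30366 = -635464793/30366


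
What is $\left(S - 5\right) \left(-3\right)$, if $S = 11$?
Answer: $-18$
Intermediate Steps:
$\left(S - 5\right) \left(-3\right) = \left(11 - 5\right) \left(-3\right) = 6 \left(-3\right) = -18$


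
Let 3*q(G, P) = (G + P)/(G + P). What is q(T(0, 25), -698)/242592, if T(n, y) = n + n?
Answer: 1/727776 ≈ 1.3741e-6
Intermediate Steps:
T(n, y) = 2*n
q(G, P) = ⅓ (q(G, P) = ((G + P)/(G + P))/3 = (⅓)*1 = ⅓)
q(T(0, 25), -698)/242592 = (⅓)/242592 = (⅓)*(1/242592) = 1/727776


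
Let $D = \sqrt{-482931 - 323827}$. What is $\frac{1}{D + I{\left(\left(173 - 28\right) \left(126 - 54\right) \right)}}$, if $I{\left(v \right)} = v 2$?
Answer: $\frac{10440}{218390579} - \frac{i \sqrt{806758}}{436781158} \approx 4.7804 \cdot 10^{-5} - 2.0564 \cdot 10^{-6} i$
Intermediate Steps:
$I{\left(v \right)} = 2 v$
$D = i \sqrt{806758}$ ($D = \sqrt{-806758} = i \sqrt{806758} \approx 898.2 i$)
$\frac{1}{D + I{\left(\left(173 - 28\right) \left(126 - 54\right) \right)}} = \frac{1}{i \sqrt{806758} + 2 \left(173 - 28\right) \left(126 - 54\right)} = \frac{1}{i \sqrt{806758} + 2 \cdot 145 \cdot 72} = \frac{1}{i \sqrt{806758} + 2 \cdot 10440} = \frac{1}{i \sqrt{806758} + 20880} = \frac{1}{20880 + i \sqrt{806758}}$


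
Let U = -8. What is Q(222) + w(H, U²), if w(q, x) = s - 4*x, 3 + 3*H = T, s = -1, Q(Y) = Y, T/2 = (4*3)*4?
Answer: -35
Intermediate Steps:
T = 96 (T = 2*((4*3)*4) = 2*(12*4) = 2*48 = 96)
H = 31 (H = -1 + (⅓)*96 = -1 + 32 = 31)
w(q, x) = -1 - 4*x
Q(222) + w(H, U²) = 222 + (-1 - 4*(-8)²) = 222 + (-1 - 4*64) = 222 + (-1 - 256) = 222 - 257 = -35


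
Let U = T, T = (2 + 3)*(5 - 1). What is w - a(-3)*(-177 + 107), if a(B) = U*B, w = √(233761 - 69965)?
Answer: -4200 + 2*√40949 ≈ -3795.3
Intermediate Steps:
T = 20 (T = 5*4 = 20)
U = 20
w = 2*√40949 (w = √163796 = 2*√40949 ≈ 404.72)
a(B) = 20*B
w - a(-3)*(-177 + 107) = 2*√40949 - 20*(-3)*(-177 + 107) = 2*√40949 - (-60)*(-70) = 2*√40949 - 1*4200 = 2*√40949 - 4200 = -4200 + 2*√40949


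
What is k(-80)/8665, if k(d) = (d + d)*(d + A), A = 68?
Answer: 384/1733 ≈ 0.22158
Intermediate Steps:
k(d) = 2*d*(68 + d) (k(d) = (d + d)*(d + 68) = (2*d)*(68 + d) = 2*d*(68 + d))
k(-80)/8665 = (2*(-80)*(68 - 80))/8665 = (2*(-80)*(-12))*(1/8665) = 1920*(1/8665) = 384/1733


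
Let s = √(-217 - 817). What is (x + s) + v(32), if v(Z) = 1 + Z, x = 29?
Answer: 62 + I*√1034 ≈ 62.0 + 32.156*I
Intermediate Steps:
s = I*√1034 (s = √(-1034) = I*√1034 ≈ 32.156*I)
(x + s) + v(32) = (29 + I*√1034) + (1 + 32) = (29 + I*√1034) + 33 = 62 + I*√1034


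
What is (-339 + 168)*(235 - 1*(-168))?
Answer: -68913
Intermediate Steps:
(-339 + 168)*(235 - 1*(-168)) = -171*(235 + 168) = -171*403 = -68913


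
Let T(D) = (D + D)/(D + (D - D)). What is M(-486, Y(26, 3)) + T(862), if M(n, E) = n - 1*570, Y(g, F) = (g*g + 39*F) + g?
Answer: -1054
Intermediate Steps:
T(D) = 2 (T(D) = (2*D)/(D + 0) = (2*D)/D = 2)
Y(g, F) = g + g² + 39*F (Y(g, F) = (g² + 39*F) + g = g + g² + 39*F)
M(n, E) = -570 + n (M(n, E) = n - 570 = -570 + n)
M(-486, Y(26, 3)) + T(862) = (-570 - 486) + 2 = -1056 + 2 = -1054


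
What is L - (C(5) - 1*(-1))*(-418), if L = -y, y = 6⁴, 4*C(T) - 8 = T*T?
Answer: 5141/2 ≈ 2570.5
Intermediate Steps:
C(T) = 2 + T²/4 (C(T) = 2 + (T*T)/4 = 2 + T²/4)
y = 1296
L = -1296 (L = -1*1296 = -1296)
L - (C(5) - 1*(-1))*(-418) = -1296 - ((2 + (¼)*5²) - 1*(-1))*(-418) = -1296 - ((2 + (¼)*25) + 1)*(-418) = -1296 - ((2 + 25/4) + 1)*(-418) = -1296 - (33/4 + 1)*(-418) = -1296 - 37*(-418)/4 = -1296 - 1*(-7733/2) = -1296 + 7733/2 = 5141/2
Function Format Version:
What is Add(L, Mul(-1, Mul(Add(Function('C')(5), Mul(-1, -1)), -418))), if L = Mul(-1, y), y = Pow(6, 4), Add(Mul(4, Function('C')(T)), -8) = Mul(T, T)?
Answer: Rational(5141, 2) ≈ 2570.5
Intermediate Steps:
Function('C')(T) = Add(2, Mul(Rational(1, 4), Pow(T, 2))) (Function('C')(T) = Add(2, Mul(Rational(1, 4), Mul(T, T))) = Add(2, Mul(Rational(1, 4), Pow(T, 2))))
y = 1296
L = -1296 (L = Mul(-1, 1296) = -1296)
Add(L, Mul(-1, Mul(Add(Function('C')(5), Mul(-1, -1)), -418))) = Add(-1296, Mul(-1, Mul(Add(Add(2, Mul(Rational(1, 4), Pow(5, 2))), Mul(-1, -1)), -418))) = Add(-1296, Mul(-1, Mul(Add(Add(2, Mul(Rational(1, 4), 25)), 1), -418))) = Add(-1296, Mul(-1, Mul(Add(Add(2, Rational(25, 4)), 1), -418))) = Add(-1296, Mul(-1, Mul(Add(Rational(33, 4), 1), -418))) = Add(-1296, Mul(-1, Mul(Rational(37, 4), -418))) = Add(-1296, Mul(-1, Rational(-7733, 2))) = Add(-1296, Rational(7733, 2)) = Rational(5141, 2)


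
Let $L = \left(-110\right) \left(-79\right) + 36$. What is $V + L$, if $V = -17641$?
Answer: $-8915$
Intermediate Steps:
$L = 8726$ ($L = 8690 + 36 = 8726$)
$V + L = -17641 + 8726 = -8915$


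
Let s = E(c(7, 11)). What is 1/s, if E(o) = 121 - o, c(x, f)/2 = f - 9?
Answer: 1/117 ≈ 0.0085470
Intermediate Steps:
c(x, f) = -18 + 2*f (c(x, f) = 2*(f - 9) = 2*(-9 + f) = -18 + 2*f)
s = 117 (s = 121 - (-18 + 2*11) = 121 - (-18 + 22) = 121 - 1*4 = 121 - 4 = 117)
1/s = 1/117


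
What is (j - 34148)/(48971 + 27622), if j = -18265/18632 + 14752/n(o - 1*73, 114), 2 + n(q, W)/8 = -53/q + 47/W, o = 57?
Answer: -969509002877/2244798060648 ≈ -0.43189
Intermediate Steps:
n(q, W) = -16 - 424/q + 376/W (n(q, W) = -16 + 8*(-53/q + 47/W) = -16 + (-424/q + 376/W) = -16 - 424/q + 376/W)
j = 31305225251/29308136 (j = -18265/18632 + 14752/(-16 - 424/(57 - 1*73) + 376/114) = -18265*1/18632 + 14752/(-16 - 424/(57 - 73) + 376*(1/114)) = -18265/18632 + 14752/(-16 - 424/(-16) + 188/57) = -18265/18632 + 14752/(-16 - 424*(-1/16) + 188/57) = -18265/18632 + 14752/(-16 + 53/2 + 188/57) = -18265/18632 + 14752/(1573/114) = -18265/18632 + 14752*(114/1573) = -18265/18632 + 1681728/1573 = 31305225251/29308136 ≈ 1068.1)
(j - 34148)/(48971 + 27622) = (31305225251/29308136 - 34148)/(48971 + 27622) = -969509002877/29308136/76593 = -969509002877/29308136*1/76593 = -969509002877/2244798060648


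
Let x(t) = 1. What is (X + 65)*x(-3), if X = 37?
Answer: 102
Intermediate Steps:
(X + 65)*x(-3) = (37 + 65)*1 = 102*1 = 102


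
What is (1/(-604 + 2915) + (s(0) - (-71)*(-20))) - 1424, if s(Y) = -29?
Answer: -6639502/2311 ≈ -2873.0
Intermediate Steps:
(1/(-604 + 2915) + (s(0) - (-71)*(-20))) - 1424 = (1/(-604 + 2915) + (-29 - (-71)*(-20))) - 1424 = (1/2311 + (-29 - 1*1420)) - 1424 = (1/2311 + (-29 - 1420)) - 1424 = (1/2311 - 1449) - 1424 = -3348638/2311 - 1424 = -6639502/2311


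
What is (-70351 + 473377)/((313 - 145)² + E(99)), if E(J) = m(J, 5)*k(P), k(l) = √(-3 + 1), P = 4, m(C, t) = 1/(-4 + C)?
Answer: 51329713780800/3594631219201 - 19143735*I*√2/3594631219201 ≈ 14.28 - 7.5316e-6*I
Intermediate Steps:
k(l) = I*√2 (k(l) = √(-2) = I*√2)
E(J) = I*√2/(-4 + J) (E(J) = (I*√2)/(-4 + J) = I*√2/(-4 + J))
(-70351 + 473377)/((313 - 145)² + E(99)) = (-70351 + 473377)/((313 - 145)² + I*√2/(-4 + 99)) = 403026/(168² + I*√2/95) = 403026/(28224 + I*√2*(1/95)) = 403026/(28224 + I*√2/95)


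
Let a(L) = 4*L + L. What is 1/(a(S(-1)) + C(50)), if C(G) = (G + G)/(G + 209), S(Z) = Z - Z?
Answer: 259/100 ≈ 2.5900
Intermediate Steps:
S(Z) = 0
a(L) = 5*L
C(G) = 2*G/(209 + G) (C(G) = (2*G)/(209 + G) = 2*G/(209 + G))
1/(a(S(-1)) + C(50)) = 1/(5*0 + 2*50/(209 + 50)) = 1/(0 + 2*50/259) = 1/(0 + 2*50*(1/259)) = 1/(0 + 100/259) = 1/(100/259) = 259/100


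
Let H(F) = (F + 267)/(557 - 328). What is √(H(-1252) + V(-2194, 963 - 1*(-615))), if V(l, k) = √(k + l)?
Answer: √(-225565 + 104882*I*√154)/229 ≈ 3.2317 + 3.84*I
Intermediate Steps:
H(F) = 267/229 + F/229 (H(F) = (267 + F)/229 = (267 + F)*(1/229) = 267/229 + F/229)
√(H(-1252) + V(-2194, 963 - 1*(-615))) = √((267/229 + (1/229)*(-1252)) + √((963 - 1*(-615)) - 2194)) = √((267/229 - 1252/229) + √((963 + 615) - 2194)) = √(-985/229 + √(1578 - 2194)) = √(-985/229 + √(-616)) = √(-985/229 + 2*I*√154)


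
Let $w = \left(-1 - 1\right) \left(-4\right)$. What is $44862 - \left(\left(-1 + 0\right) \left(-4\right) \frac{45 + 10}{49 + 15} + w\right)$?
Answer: $\frac{717609}{16} \approx 44851.0$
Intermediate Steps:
$w = 8$ ($w = \left(-2\right) \left(-4\right) = 8$)
$44862 - \left(\left(-1 + 0\right) \left(-4\right) \frac{45 + 10}{49 + 15} + w\right) = 44862 - \left(\left(-1 + 0\right) \left(-4\right) \frac{45 + 10}{49 + 15} + 8\right) = 44862 - \left(\left(-1\right) \left(-4\right) \frac{55}{64} + 8\right) = 44862 - \left(4 \cdot 55 \cdot \frac{1}{64} + 8\right) = 44862 - \left(4 \cdot \frac{55}{64} + 8\right) = 44862 - \left(\frac{55}{16} + 8\right) = 44862 - \frac{183}{16} = \frac{717609}{16}$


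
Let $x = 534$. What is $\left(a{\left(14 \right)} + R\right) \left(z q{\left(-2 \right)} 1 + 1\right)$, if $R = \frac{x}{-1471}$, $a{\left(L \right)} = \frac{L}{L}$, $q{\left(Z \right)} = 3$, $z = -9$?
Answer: $- \frac{24362}{1471} \approx -16.562$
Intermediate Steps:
$a{\left(L \right)} = 1$
$R = - \frac{534}{1471}$ ($R = \frac{534}{-1471} = 534 \left(- \frac{1}{1471}\right) = - \frac{534}{1471} \approx -0.36302$)
$\left(a{\left(14 \right)} + R\right) \left(z q{\left(-2 \right)} 1 + 1\right) = \left(1 - \frac{534}{1471}\right) \left(- 9 \cdot 3 \cdot 1 + 1\right) = \frac{937 \left(\left(-9\right) 3 + 1\right)}{1471} = \frac{937 \left(-27 + 1\right)}{1471} = \frac{937}{1471} \left(-26\right) = - \frac{24362}{1471}$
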